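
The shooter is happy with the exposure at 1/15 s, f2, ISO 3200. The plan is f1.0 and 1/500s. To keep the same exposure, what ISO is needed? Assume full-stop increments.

Aperture: f/2 → f/1.4 → f/1.0 — 2 stops larger aperture (brighter).
Shutter speed: 1/15 → 1/30 → 1/60 → 1/125 → 1/250 → 1/500 — 5 stops shorter (darker).
Net change so far: 3 stops darker. Offset with the ISO: 3200 → 6400 → 12800 → 25600.

ISO 25600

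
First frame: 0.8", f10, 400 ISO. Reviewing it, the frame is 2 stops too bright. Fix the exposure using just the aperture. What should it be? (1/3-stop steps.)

Overexposed by 2 stops → need 2 stops darker.
Aperture: f/10 → f/11 → f/13 → f/14 → f/16 → f/18 → f/20.

f/20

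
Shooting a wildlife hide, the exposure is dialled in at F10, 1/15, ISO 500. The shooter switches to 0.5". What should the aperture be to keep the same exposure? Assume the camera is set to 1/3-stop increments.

Shutter speed: 1/15 → 1/13 → 1/10 → 1/8 → 1/6 → 1/5 → 1/4 → 0.3 → 0.4 → 0.5 — 3 stops slower (brighter).
Need 3 stops darker from the aperture: f/10 → f/11 → f/13 → f/14 → f/16 → f/18 → f/20 → f/22 → f/25 → f/29.

f/29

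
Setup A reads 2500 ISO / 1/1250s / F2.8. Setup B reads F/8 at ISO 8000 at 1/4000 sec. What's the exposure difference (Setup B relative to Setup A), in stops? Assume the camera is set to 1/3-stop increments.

3 stops darker

Aperture: f/2.8 → f/3.2 → f/3.5 → f/4 → f/4.5 → f/5 → f/5.6 → f/6.3 → f/7.1 → f/8 — 3 stops smaller aperture (darker).
Shutter speed: 1/1250 → 1/1600 → 1/2000 → 1/2500 → 1/3200 → 1/4000 — 1 2/3 stops shorter (darker).
ISO: 2500 → 3200 → 4000 → 5000 → 6400 → 8000 — 1 2/3 stops raised (brighter).
Net: −3 −1 2/3 +1 2/3 = −3 stops.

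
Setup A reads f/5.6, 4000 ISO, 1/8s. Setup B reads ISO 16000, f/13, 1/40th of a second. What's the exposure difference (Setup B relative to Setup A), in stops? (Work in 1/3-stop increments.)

2 2/3 stops darker

Aperture: f/5.6 → f/6.3 → f/7.1 → f/8 → f/9 → f/10 → f/11 → f/13 — 2 1/3 stops narrower (darker).
Shutter speed: 1/8 → 1/10 → 1/13 → 1/15 → 1/20 → 1/25 → 1/30 → 1/40 — 2 1/3 stops faster (darker).
ISO: 4000 → 5000 → 6400 → 8000 → 10000 → 12800 → 16000 — 2 stops higher (brighter).
Net: −2 1/3 −2 1/3 +2 = −2 2/3 stops.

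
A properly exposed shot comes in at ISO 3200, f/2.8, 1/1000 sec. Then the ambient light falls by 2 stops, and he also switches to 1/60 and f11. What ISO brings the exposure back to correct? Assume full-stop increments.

ISO 12800

Scene light: 2 stops darker.
Shutter speed: 1/1000 → 1/500 → 1/250 → 1/125 → 1/60 — 4 stops longer (brighter).
Aperture: f/2.8 → f/4 → f/5.6 → f/8 → f/11 — 4 stops narrower (darker).
Net so far: 2 stops darker. ISO: 3200 → 6400 → 12800.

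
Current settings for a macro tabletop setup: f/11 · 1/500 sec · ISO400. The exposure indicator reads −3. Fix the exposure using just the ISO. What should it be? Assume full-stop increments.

Underexposed by 3 stops → need 3 stops brighter.
ISO: 400 → 800 → 1600 → 3200.

ISO 3200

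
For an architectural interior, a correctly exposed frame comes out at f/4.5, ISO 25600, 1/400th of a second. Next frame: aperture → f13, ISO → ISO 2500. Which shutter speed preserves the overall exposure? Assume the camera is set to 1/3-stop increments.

1/5s

Aperture: f/4.5 → f/5 → f/5.6 → f/6.3 → f/7.1 → f/8 → f/9 → f/10 → f/11 → f/13 — 3 stops narrower (darker).
ISO: 25600 → 20000 → 16000 → 12800 → 10000 → 8000 → 6400 → 5000 → 4000 → 3200 → 2500 — 3 1/3 stops dropped (darker).
Net change so far: 6 1/3 stops darker. Offset with the shutter speed: 1/400 → 1/320 → 1/250 → 1/200 → 1/160 → 1/125 → 1/100 → 1/80 → 1/60 → 1/50 → 1/40 → 1/30 → 1/25 → 1/20 → 1/15 → 1/13 → 1/10 → 1/8 → 1/6 → 1/5.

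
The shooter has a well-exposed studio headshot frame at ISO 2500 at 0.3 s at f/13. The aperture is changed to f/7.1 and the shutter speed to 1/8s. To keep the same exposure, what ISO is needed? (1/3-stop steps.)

ISO 2000

Aperture: f/13 → f/11 → f/10 → f/9 → f/8 → f/7.1 — 1 2/3 stops larger aperture (brighter).
Shutter speed: 0.3 → 1/4 → 1/5 → 1/6 → 1/8 — 1 1/3 stops faster (darker).
Net change so far: 1/3 stop brighter. Offset with the ISO: 2500 → 2000.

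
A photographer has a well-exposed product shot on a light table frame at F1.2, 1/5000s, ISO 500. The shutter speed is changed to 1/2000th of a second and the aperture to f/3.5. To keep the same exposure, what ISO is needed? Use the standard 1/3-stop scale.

ISO 1600

Shutter speed: 1/5000 → 1/4000 → 1/3200 → 1/2500 → 1/2000 — 1 1/3 stops longer (brighter).
Aperture: f/1.2 → f/1.4 → f/1.6 → f/1.8 → f/2 → f/2.2 → f/2.5 → f/2.8 → f/3.2 → f/3.5 — 3 stops stopped down (darker).
Net change so far: 1 2/3 stops darker. Offset with the ISO: 500 → 640 → 800 → 1000 → 1250 → 1600.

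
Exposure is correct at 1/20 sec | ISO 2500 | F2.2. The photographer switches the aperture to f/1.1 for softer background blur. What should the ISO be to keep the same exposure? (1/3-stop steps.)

Aperture: f/2.2 → f/2 → f/1.8 → f/1.6 → f/1.4 → f/1.2 → f/1.1 — 2 stops opened up (brighter).
Need 2 stops darker from the ISO: 2500 → 2000 → 1600 → 1250 → 1000 → 800 → 640.

ISO 640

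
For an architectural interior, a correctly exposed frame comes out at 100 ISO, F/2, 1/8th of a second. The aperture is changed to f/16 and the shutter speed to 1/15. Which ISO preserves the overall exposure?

ISO 12800

Aperture: f/2 → f/2.8 → f/4 → f/5.6 → f/8 → f/11 → f/16 — 6 stops smaller aperture (darker).
Shutter speed: 1/8 → 1/15 — 1 stop faster (darker).
Net change so far: 7 stops darker. Offset with the ISO: 100 → 200 → 400 → 800 → 1600 → 3200 → 6400 → 12800.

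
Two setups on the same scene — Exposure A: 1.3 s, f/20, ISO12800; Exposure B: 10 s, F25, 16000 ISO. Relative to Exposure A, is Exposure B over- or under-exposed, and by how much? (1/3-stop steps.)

2 2/3 stops brighter

Aperture: f/20 → f/22 → f/25 — 2/3 stop smaller aperture (darker).
Shutter speed: 1.3 → 1.6 → 2 → 2.5 → 3.2 → 4 → 5 → 6 → 8 → 10 — 3 stops slower (brighter).
ISO: 12800 → 16000 — 1/3 stop raised (brighter).
Net: −2/3 +3 +1/3 = +2 2/3 stops.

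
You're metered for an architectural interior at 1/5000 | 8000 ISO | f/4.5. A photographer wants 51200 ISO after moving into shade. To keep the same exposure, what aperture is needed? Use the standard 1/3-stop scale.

f/11

ISO: 8000 → 10000 → 12800 → 16000 → 20000 → 25600 → 32000 → 40000 → 51200 — 2 2/3 stops raised (brighter).
Need 2 2/3 stops darker from the aperture: f/4.5 → f/5 → f/5.6 → f/6.3 → f/7.1 → f/8 → f/9 → f/10 → f/11.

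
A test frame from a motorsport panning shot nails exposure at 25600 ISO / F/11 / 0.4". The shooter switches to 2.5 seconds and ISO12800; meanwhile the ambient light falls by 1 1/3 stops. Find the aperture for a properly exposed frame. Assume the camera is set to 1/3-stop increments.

f/13

Scene light: 1 1/3 stops darker.
Shutter speed: 0.4 → 0.5 → 0.6 → 0.8 → 1 → 1.3 → 1.6 → 2 → 2.5 — 2 2/3 stops slower (brighter).
ISO: 25600 → 20000 → 16000 → 12800 — 1 stop lower (darker).
Net so far: 1/3 stop brighter. Aperture: f/11 → f/13.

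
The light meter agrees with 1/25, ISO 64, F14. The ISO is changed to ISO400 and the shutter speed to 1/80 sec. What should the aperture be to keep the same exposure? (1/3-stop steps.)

ISO: 64 → 80 → 100 → 125 → 160 → 200 → 250 → 320 → 400 — 2 2/3 stops raised (brighter).
Shutter speed: 1/25 → 1/30 → 1/40 → 1/50 → 1/60 → 1/80 — 1 2/3 stops faster (darker).
Net change so far: 1 stop brighter. Offset with the aperture: f/14 → f/16 → f/18 → f/20.

f/20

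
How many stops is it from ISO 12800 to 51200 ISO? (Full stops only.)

2 stops

12800 → 25600 → 51200 — count the steps: 2 stops.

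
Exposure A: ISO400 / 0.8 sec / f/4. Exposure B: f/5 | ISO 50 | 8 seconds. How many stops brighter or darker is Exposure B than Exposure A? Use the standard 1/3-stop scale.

Aperture: f/4 → f/4.5 → f/5 — 2/3 stop stopped down (darker).
Shutter speed: 0.8 → 1 → 1.3 → 1.6 → 2 → 2.5 → 3.2 → 4 → 5 → 6 → 8 — 3 1/3 stops longer (brighter).
ISO: 400 → 320 → 250 → 200 → 160 → 125 → 100 → 80 → 64 → 50 — 3 stops dropped (darker).
Net: −2/3 +3 1/3 −3 = −1/3 stops.

1/3 stop darker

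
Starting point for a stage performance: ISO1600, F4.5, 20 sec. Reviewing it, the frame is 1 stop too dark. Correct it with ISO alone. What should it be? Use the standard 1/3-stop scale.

Underexposed by 1 stop → need 1 stop brighter.
ISO: 1600 → 2000 → 2500 → 3200.

ISO 3200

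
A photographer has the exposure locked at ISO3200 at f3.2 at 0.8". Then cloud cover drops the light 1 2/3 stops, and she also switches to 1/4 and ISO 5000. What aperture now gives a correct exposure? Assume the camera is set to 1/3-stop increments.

Scene light: 1 2/3 stops darker.
Shutter speed: 0.8 → 0.6 → 0.5 → 0.4 → 0.3 → 1/4 — 1 2/3 stops shorter (darker).
ISO: 3200 → 4000 → 5000 — 2/3 stop raised (brighter).
Net so far: 2 2/3 stops darker. Aperture: f/3.2 → f/2.8 → f/2.5 → f/2.2 → f/2 → f/1.8 → f/1.6 → f/1.4 → f/1.2.

f/1.2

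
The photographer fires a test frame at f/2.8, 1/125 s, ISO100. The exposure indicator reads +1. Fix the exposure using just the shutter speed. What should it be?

Overexposed by 1 stop → need 1 stop darker.
Shutter speed: 1/125 → 1/250.

1/250s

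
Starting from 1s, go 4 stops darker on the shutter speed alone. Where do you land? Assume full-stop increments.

Shutter speed: 1 → 1/2 → 1/4 → 1/8 → 1/15 — 4 stops shorter (darker).

1/15s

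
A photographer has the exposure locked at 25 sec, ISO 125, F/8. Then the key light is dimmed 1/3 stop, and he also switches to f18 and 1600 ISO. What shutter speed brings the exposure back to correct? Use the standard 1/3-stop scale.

13 s

Scene light: 1/3 stop darker.
Aperture: f/8 → f/9 → f/10 → f/11 → f/13 → f/14 → f/16 → f/18 — 2 1/3 stops stopped down (darker).
ISO: 125 → 160 → 200 → 250 → 320 → 400 → 500 → 640 → 800 → 1000 → 1250 → 1600 — 3 2/3 stops raised (brighter).
Net so far: 1 stop brighter. Shutter speed: 25 → 20 → 15 → 13.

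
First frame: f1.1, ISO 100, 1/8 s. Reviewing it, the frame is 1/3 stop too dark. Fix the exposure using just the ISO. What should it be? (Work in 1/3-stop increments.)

Underexposed by 1/3 stop → need 1/3 stop brighter.
ISO: 100 → 125.

ISO 125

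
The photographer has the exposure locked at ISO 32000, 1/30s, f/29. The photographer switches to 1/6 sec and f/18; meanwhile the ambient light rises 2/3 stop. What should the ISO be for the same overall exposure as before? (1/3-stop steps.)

Scene light: 2/3 stop brighter.
Shutter speed: 1/30 → 1/25 → 1/20 → 1/15 → 1/13 → 1/10 → 1/8 → 1/6 — 2 1/3 stops longer (brighter).
Aperture: f/29 → f/25 → f/22 → f/20 → f/18 — 1 1/3 stops opened up (brighter).
Net so far: 4 1/3 stops brighter. ISO: 32000 → 25600 → 20000 → 16000 → 12800 → 10000 → 8000 → 6400 → 5000 → 4000 → 3200 → 2500 → 2000 → 1600.

ISO 1600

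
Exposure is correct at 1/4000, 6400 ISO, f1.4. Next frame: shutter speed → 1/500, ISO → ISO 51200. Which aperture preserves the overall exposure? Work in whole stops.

Shutter speed: 1/4000 → 1/2000 → 1/1000 → 1/500 — 3 stops slower (brighter).
ISO: 6400 → 12800 → 25600 → 51200 — 3 stops raised (brighter).
Net change so far: 6 stops brighter. Offset with the aperture: f/1.4 → f/2 → f/2.8 → f/4 → f/5.6 → f/8 → f/11.

f/11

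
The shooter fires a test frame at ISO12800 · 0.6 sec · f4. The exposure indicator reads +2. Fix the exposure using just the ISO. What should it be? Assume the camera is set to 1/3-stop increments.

Overexposed by 2 stops → need 2 stops darker.
ISO: 12800 → 10000 → 8000 → 6400 → 5000 → 4000 → 3200.

ISO 3200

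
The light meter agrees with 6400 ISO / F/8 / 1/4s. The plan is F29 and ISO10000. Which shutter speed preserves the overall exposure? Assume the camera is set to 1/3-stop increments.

Aperture: f/8 → f/9 → f/10 → f/11 → f/13 → f/14 → f/16 → f/18 → f/20 → f/22 → f/25 → f/29 — 3 2/3 stops narrower (darker).
ISO: 6400 → 8000 → 10000 — 2/3 stop raised (brighter).
Net change so far: 3 stops darker. Offset with the shutter speed: 1/4 → 0.3 → 0.4 → 0.5 → 0.6 → 0.8 → 1 → 1.3 → 1.6 → 2.

2 s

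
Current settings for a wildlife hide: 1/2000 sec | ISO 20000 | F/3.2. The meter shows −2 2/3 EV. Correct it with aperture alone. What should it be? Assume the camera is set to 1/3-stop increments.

f/1.2

Underexposed by 2 2/3 stops → need 2 2/3 stops brighter.
Aperture: f/3.2 → f/2.8 → f/2.5 → f/2.2 → f/2 → f/1.8 → f/1.6 → f/1.4 → f/1.2.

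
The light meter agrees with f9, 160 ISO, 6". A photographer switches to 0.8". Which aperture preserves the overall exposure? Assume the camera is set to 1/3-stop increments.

f/3.2

Shutter speed: 6 → 5 → 4 → 3.2 → 2.5 → 2 → 1.6 → 1.3 → 1 → 0.8 — 3 stops shorter (darker).
Need 3 stops brighter from the aperture: f/9 → f/8 → f/7.1 → f/6.3 → f/5.6 → f/5 → f/4.5 → f/4 → f/3.5 → f/3.2.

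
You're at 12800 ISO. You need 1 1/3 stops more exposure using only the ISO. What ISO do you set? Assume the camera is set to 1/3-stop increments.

ISO: 12800 → 16000 → 20000 → 25600 → 32000 — 1 1/3 stops higher (brighter).

ISO 32000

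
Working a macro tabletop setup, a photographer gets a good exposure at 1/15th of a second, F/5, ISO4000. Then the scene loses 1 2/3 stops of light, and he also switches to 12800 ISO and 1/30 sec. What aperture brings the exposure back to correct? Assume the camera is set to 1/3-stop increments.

Scene light: 1 2/3 stops darker.
ISO: 4000 → 5000 → 6400 → 8000 → 10000 → 12800 — 1 2/3 stops higher (brighter).
Shutter speed: 1/15 → 1/20 → 1/25 → 1/30 — 1 stop faster (darker).
Net so far: 1 stop darker. Aperture: f/5 → f/4.5 → f/4 → f/3.5.

f/3.5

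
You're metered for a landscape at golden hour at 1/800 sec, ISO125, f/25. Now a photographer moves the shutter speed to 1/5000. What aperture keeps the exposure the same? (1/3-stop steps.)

Shutter speed: 1/800 → 1/1000 → 1/1250 → 1/1600 → 1/2000 → 1/2500 → 1/3200 → 1/4000 → 1/5000 — 2 2/3 stops faster (darker).
Need 2 2/3 stops brighter from the aperture: f/25 → f/22 → f/20 → f/18 → f/16 → f/14 → f/13 → f/11 → f/10.

f/10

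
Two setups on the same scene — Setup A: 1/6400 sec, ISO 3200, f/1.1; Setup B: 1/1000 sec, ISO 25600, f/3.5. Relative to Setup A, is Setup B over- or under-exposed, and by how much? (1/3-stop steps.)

Aperture: f/1.1 → f/1.2 → f/1.4 → f/1.6 → f/1.8 → f/2 → f/2.2 → f/2.5 → f/2.8 → f/3.2 → f/3.5 — 3 1/3 stops narrower (darker).
Shutter speed: 1/6400 → 1/5000 → 1/4000 → 1/3200 → 1/2500 → 1/2000 → 1/1600 → 1/1250 → 1/1000 — 2 2/3 stops slower (brighter).
ISO: 3200 → 4000 → 5000 → 6400 → 8000 → 10000 → 12800 → 16000 → 20000 → 25600 — 3 stops higher (brighter).
Net: −3 1/3 +2 2/3 +3 = +2 1/3 stops.

2 1/3 stops brighter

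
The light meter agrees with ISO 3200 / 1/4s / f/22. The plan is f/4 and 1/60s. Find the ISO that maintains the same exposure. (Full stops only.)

ISO 1600

Aperture: f/22 → f/16 → f/11 → f/8 → f/5.6 → f/4 — 5 stops larger aperture (brighter).
Shutter speed: 1/4 → 1/8 → 1/15 → 1/30 → 1/60 — 4 stops shorter (darker).
Net change so far: 1 stop brighter. Offset with the ISO: 3200 → 1600.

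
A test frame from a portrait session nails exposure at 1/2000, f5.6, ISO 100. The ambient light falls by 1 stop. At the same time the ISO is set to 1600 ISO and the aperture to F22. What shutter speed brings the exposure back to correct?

Scene light: 1 stop darker.
ISO: 100 → 200 → 400 → 800 → 1600 — 4 stops higher (brighter).
Aperture: f/5.6 → f/8 → f/11 → f/16 → f/22 — 4 stops smaller aperture (darker).
Net so far: 1 stop darker. Shutter speed: 1/2000 → 1/1000.

1/1000s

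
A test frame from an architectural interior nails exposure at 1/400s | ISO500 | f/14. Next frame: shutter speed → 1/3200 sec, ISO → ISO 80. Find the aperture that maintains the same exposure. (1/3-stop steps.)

f/2

Shutter speed: 1/400 → 1/500 → 1/640 → 1/800 → 1/1000 → 1/1250 → 1/1600 → 1/2000 → 1/2500 → 1/3200 — 3 stops shorter (darker).
ISO: 500 → 400 → 320 → 250 → 200 → 160 → 125 → 100 → 80 — 2 2/3 stops lower (darker).
Net change so far: 5 2/3 stops darker. Offset with the aperture: f/14 → f/13 → f/11 → f/10 → f/9 → f/8 → f/7.1 → f/6.3 → f/5.6 → f/5 → f/4.5 → f/4 → f/3.5 → f/3.2 → f/2.8 → f/2.5 → f/2.2 → f/2.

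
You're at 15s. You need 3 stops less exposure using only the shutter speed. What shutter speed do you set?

Shutter speed: 15 → 8 → 4 → 2 — 3 stops shorter (darker).

2 s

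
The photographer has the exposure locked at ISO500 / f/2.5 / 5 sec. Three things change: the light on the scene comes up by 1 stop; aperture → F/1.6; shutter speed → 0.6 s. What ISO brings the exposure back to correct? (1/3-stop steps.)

Scene light: 1 stop brighter.
Aperture: f/2.5 → f/2.2 → f/2 → f/1.8 → f/1.6 — 1 1/3 stops larger aperture (brighter).
Shutter speed: 5 → 4 → 3.2 → 2.5 → 2 → 1.6 → 1.3 → 1 → 0.8 → 0.6 — 3 stops faster (darker).
Net so far: 2/3 stop darker. ISO: 500 → 640 → 800.

ISO 800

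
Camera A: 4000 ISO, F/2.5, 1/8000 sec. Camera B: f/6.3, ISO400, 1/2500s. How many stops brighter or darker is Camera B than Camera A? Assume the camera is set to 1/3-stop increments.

Aperture: f/2.5 → f/2.8 → f/3.2 → f/3.5 → f/4 → f/4.5 → f/5 → f/5.6 → f/6.3 — 2 2/3 stops smaller aperture (darker).
Shutter speed: 1/8000 → 1/6400 → 1/5000 → 1/4000 → 1/3200 → 1/2500 — 1 2/3 stops longer (brighter).
ISO: 4000 → 3200 → 2500 → 2000 → 1600 → 1250 → 1000 → 800 → 640 → 500 → 400 — 3 1/3 stops lower (darker).
Net: −2 2/3 +1 2/3 −3 1/3 = −4 1/3 stops.

4 1/3 stops darker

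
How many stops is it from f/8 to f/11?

f/8 → f/11 — count the steps: 1 stop.

1 stop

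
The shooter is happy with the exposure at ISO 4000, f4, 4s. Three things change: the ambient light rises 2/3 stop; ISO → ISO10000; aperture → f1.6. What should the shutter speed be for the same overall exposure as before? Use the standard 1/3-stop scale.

1/6s

Scene light: 2/3 stop brighter.
ISO: 4000 → 5000 → 6400 → 8000 → 10000 — 1 1/3 stops raised (brighter).
Aperture: f/4 → f/3.5 → f/3.2 → f/2.8 → f/2.5 → f/2.2 → f/2 → f/1.8 → f/1.6 — 2 2/3 stops opened up (brighter).
Net so far: 4 2/3 stops brighter. Shutter speed: 4 → 3.2 → 2.5 → 2 → 1.6 → 1.3 → 1 → 0.8 → 0.6 → 0.5 → 0.4 → 0.3 → 1/4 → 1/5 → 1/6.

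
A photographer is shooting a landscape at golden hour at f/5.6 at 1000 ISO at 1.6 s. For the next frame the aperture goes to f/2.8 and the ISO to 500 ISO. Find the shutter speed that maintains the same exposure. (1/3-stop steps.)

Aperture: f/5.6 → f/5 → f/4.5 → f/4 → f/3.5 → f/3.2 → f/2.8 — 2 stops wider (brighter).
ISO: 1000 → 800 → 640 → 500 — 1 stop lower (darker).
Net change so far: 1 stop brighter. Offset with the shutter speed: 1.6 → 1.3 → 1 → 0.8.

0.8 s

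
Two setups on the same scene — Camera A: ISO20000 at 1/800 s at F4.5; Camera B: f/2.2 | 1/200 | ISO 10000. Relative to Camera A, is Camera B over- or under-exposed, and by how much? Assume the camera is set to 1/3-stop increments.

3 stops brighter

Aperture: f/4.5 → f/4 → f/3.5 → f/3.2 → f/2.8 → f/2.5 → f/2.2 — 2 stops larger aperture (brighter).
Shutter speed: 1/800 → 1/640 → 1/500 → 1/400 → 1/320 → 1/250 → 1/200 — 2 stops slower (brighter).
ISO: 20000 → 16000 → 12800 → 10000 — 1 stop lower (darker).
Net: +2 +2 −1 = +3 stops.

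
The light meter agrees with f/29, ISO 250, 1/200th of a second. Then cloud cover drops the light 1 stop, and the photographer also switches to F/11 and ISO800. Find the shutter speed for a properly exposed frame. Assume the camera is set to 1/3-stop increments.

Scene light: 1 stop darker.
Aperture: f/29 → f/25 → f/22 → f/20 → f/18 → f/16 → f/14 → f/13 → f/11 — 2 2/3 stops opened up (brighter).
ISO: 250 → 320 → 400 → 500 → 640 → 800 — 1 2/3 stops higher (brighter).
Net so far: 3 1/3 stops brighter. Shutter speed: 1/200 → 1/250 → 1/320 → 1/400 → 1/500 → 1/640 → 1/800 → 1/1000 → 1/1250 → 1/1600 → 1/2000.

1/2000s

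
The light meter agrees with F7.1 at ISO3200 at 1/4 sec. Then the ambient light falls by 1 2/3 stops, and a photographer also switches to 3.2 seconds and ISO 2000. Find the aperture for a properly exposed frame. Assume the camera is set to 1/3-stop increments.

f/11

Scene light: 1 2/3 stops darker.
Shutter speed: 1/4 → 0.3 → 0.4 → 0.5 → 0.6 → 0.8 → 1 → 1.3 → 1.6 → 2 → 2.5 → 3.2 — 3 2/3 stops longer (brighter).
ISO: 3200 → 2500 → 2000 — 2/3 stop lower (darker).
Net so far: 1 1/3 stops brighter. Aperture: f/7.1 → f/8 → f/9 → f/10 → f/11.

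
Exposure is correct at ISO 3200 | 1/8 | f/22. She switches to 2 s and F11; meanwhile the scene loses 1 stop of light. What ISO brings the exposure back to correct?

ISO 100

Scene light: 1 stop darker.
Shutter speed: 1/8 → 1/4 → 1/2 → 1 → 2 — 4 stops longer (brighter).
Aperture: f/22 → f/16 → f/11 — 2 stops wider (brighter).
Net so far: 5 stops brighter. ISO: 3200 → 1600 → 800 → 400 → 200 → 100.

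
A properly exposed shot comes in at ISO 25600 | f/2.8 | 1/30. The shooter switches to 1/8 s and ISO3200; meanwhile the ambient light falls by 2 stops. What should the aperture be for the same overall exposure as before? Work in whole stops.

Scene light: 2 stops darker.
Shutter speed: 1/30 → 1/15 → 1/8 — 2 stops longer (brighter).
ISO: 25600 → 12800 → 6400 → 3200 — 3 stops lower (darker).
Net so far: 3 stops darker. Aperture: f/2.8 → f/2 → f/1.4 → f/1.0.

f/1.0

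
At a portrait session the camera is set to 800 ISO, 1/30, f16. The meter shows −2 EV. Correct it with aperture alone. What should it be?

Underexposed by 2 stops → need 2 stops brighter.
Aperture: f/16 → f/11 → f/8.

f/8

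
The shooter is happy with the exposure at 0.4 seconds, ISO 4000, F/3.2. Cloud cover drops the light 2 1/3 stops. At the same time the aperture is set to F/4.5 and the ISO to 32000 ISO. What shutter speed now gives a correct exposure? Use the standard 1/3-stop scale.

0.5 s

Scene light: 2 1/3 stops darker.
Aperture: f/3.2 → f/3.5 → f/4 → f/4.5 — 1 stop narrower (darker).
ISO: 4000 → 5000 → 6400 → 8000 → 10000 → 12800 → 16000 → 20000 → 25600 → 32000 — 3 stops raised (brighter).
Net so far: 1/3 stop darker. Shutter speed: 0.4 → 0.5.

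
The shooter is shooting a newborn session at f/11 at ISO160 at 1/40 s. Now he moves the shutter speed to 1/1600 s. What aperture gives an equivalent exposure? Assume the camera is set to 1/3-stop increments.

f/1.8

Shutter speed: 1/40 → 1/50 → 1/60 → 1/80 → 1/100 → 1/125 → 1/160 → 1/200 → 1/250 → 1/320 → 1/400 → 1/500 → 1/640 → 1/800 → 1/1000 → 1/1250 → 1/1600 — 5 1/3 stops shorter (darker).
Need 5 1/3 stops brighter from the aperture: f/11 → f/10 → f/9 → f/8 → f/7.1 → f/6.3 → f/5.6 → f/5 → f/4.5 → f/4 → f/3.5 → f/3.2 → f/2.8 → f/2.5 → f/2.2 → f/2 → f/1.8.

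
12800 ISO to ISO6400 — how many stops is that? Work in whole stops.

1 stop

12800 → 6400 — count the steps: 1 stop.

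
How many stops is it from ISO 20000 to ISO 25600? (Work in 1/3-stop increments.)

20000 → 25600 — count the steps: 1 third-stops = 1/3 stop.

1/3 stop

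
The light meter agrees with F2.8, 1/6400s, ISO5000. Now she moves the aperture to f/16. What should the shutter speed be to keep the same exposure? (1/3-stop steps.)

Aperture: f/2.8 → f/3.2 → f/3.5 → f/4 → f/4.5 → f/5 → f/5.6 → f/6.3 → f/7.1 → f/8 → f/9 → f/10 → f/11 → f/13 → f/14 → f/16 — 5 stops stopped down (darker).
Need 5 stops brighter from the shutter speed: 1/6400 → 1/5000 → 1/4000 → 1/3200 → 1/2500 → 1/2000 → 1/1600 → 1/1250 → 1/1000 → 1/800 → 1/640 → 1/500 → 1/400 → 1/320 → 1/250 → 1/200.

1/200s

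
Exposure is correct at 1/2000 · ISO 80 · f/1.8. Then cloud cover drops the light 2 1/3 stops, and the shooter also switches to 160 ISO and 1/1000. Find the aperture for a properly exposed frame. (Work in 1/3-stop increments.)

f/1.6

Scene light: 2 1/3 stops darker.
ISO: 80 → 100 → 125 → 160 — 1 stop raised (brighter).
Shutter speed: 1/2000 → 1/1600 → 1/1250 → 1/1000 — 1 stop longer (brighter).
Net so far: 1/3 stop darker. Aperture: f/1.8 → f/1.6.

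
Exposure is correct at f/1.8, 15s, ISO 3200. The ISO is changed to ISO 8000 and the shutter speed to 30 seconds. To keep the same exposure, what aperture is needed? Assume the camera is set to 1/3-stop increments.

ISO: 3200 → 4000 → 5000 → 6400 → 8000 — 1 1/3 stops raised (brighter).
Shutter speed: 15 → 20 → 25 → 30 — 1 stop longer (brighter).
Net change so far: 2 1/3 stops brighter. Offset with the aperture: f/1.8 → f/2 → f/2.2 → f/2.5 → f/2.8 → f/3.2 → f/3.5 → f/4.

f/4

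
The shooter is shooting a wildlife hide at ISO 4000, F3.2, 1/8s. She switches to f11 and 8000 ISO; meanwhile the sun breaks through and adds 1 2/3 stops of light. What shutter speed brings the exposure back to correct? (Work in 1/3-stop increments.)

1/4s

Scene light: 1 2/3 stops brighter.
Aperture: f/3.2 → f/3.5 → f/4 → f/4.5 → f/5 → f/5.6 → f/6.3 → f/7.1 → f/8 → f/9 → f/10 → f/11 — 3 2/3 stops stopped down (darker).
ISO: 4000 → 5000 → 6400 → 8000 — 1 stop raised (brighter).
Net so far: 1 stop darker. Shutter speed: 1/8 → 1/6 → 1/5 → 1/4.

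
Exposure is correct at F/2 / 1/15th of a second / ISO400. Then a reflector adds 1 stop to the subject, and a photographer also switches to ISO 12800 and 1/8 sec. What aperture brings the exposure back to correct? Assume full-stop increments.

Scene light: 1 stop brighter.
ISO: 400 → 800 → 1600 → 3200 → 6400 → 12800 — 5 stops raised (brighter).
Shutter speed: 1/15 → 1/8 — 1 stop slower (brighter).
Net so far: 7 stops brighter. Aperture: f/2 → f/2.8 → f/4 → f/5.6 → f/8 → f/11 → f/16 → f/22.

f/22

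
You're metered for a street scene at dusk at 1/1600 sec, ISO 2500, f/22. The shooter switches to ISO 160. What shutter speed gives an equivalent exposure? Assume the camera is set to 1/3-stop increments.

1/100s

ISO: 2500 → 2000 → 1600 → 1250 → 1000 → 800 → 640 → 500 → 400 → 320 → 250 → 200 → 160 — 4 stops dropped (darker).
Need 4 stops brighter from the shutter speed: 1/1600 → 1/1250 → 1/1000 → 1/800 → 1/640 → 1/500 → 1/400 → 1/320 → 1/250 → 1/200 → 1/160 → 1/125 → 1/100.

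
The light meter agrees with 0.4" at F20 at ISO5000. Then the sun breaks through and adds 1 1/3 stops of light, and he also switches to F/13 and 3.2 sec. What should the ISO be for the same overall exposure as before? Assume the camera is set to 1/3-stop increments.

ISO 100

Scene light: 1 1/3 stops brighter.
Aperture: f/20 → f/18 → f/16 → f/14 → f/13 — 1 1/3 stops wider (brighter).
Shutter speed: 0.4 → 0.5 → 0.6 → 0.8 → 1 → 1.3 → 1.6 → 2 → 2.5 → 3.2 — 3 stops slower (brighter).
Net so far: 5 2/3 stops brighter. ISO: 5000 → 4000 → 3200 → 2500 → 2000 → 1600 → 1250 → 1000 → 800 → 640 → 500 → 400 → 320 → 250 → 200 → 160 → 125 → 100.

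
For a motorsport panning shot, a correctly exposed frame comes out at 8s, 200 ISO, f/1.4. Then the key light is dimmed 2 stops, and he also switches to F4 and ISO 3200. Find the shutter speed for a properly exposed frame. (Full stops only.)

Scene light: 2 stops darker.
Aperture: f/1.4 → f/2 → f/2.8 → f/4 — 3 stops stopped down (darker).
ISO: 200 → 400 → 800 → 1600 → 3200 — 4 stops raised (brighter).
Net so far: 1 stop darker. Shutter speed: 8 → 15.

15 s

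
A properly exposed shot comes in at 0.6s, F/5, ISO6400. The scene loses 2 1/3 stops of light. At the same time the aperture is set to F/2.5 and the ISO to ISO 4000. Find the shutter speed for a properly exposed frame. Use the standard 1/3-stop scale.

1.3 s

Scene light: 2 1/3 stops darker.
Aperture: f/5 → f/4.5 → f/4 → f/3.5 → f/3.2 → f/2.8 → f/2.5 — 2 stops larger aperture (brighter).
ISO: 6400 → 5000 → 4000 — 2/3 stop lower (darker).
Net so far: 1 stop darker. Shutter speed: 0.6 → 0.8 → 1 → 1.3.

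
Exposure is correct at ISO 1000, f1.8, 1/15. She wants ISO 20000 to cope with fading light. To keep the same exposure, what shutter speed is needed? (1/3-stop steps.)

1/320s

ISO: 1000 → 1250 → 1600 → 2000 → 2500 → 3200 → 4000 → 5000 → 6400 → 8000 → 10000 → 12800 → 16000 → 20000 — 4 1/3 stops raised (brighter).
Need 4 1/3 stops darker from the shutter speed: 1/15 → 1/20 → 1/25 → 1/30 → 1/40 → 1/50 → 1/60 → 1/80 → 1/100 → 1/125 → 1/160 → 1/200 → 1/250 → 1/320.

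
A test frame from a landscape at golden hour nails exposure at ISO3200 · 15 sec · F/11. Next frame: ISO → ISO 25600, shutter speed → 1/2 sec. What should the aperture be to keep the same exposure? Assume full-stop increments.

f/5.6

ISO: 3200 → 6400 → 12800 → 25600 — 3 stops higher (brighter).
Shutter speed: 15 → 8 → 4 → 2 → 1 → 1/2 — 5 stops faster (darker).
Net change so far: 2 stops darker. Offset with the aperture: f/11 → f/8 → f/5.6.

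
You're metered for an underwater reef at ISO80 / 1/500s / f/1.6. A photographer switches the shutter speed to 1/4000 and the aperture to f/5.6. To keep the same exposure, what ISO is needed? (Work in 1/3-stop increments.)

ISO 8000

Shutter speed: 1/500 → 1/640 → 1/800 → 1/1000 → 1/1250 → 1/1600 → 1/2000 → 1/2500 → 1/3200 → 1/4000 — 3 stops shorter (darker).
Aperture: f/1.6 → f/1.8 → f/2 → f/2.2 → f/2.5 → f/2.8 → f/3.2 → f/3.5 → f/4 → f/4.5 → f/5 → f/5.6 — 3 2/3 stops narrower (darker).
Net change so far: 6 2/3 stops darker. Offset with the ISO: 80 → 100 → 125 → 160 → 200 → 250 → 320 → 400 → 500 → 640 → 800 → 1000 → 1250 → 1600 → 2000 → 2500 → 3200 → 4000 → 5000 → 6400 → 8000.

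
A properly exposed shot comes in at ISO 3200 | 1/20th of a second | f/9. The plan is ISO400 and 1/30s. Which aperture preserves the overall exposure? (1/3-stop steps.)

f/2.5

ISO: 3200 → 2500 → 2000 → 1600 → 1250 → 1000 → 800 → 640 → 500 → 400 — 3 stops lower (darker).
Shutter speed: 1/20 → 1/25 → 1/30 — 2/3 stop shorter (darker).
Net change so far: 3 2/3 stops darker. Offset with the aperture: f/9 → f/8 → f/7.1 → f/6.3 → f/5.6 → f/5 → f/4.5 → f/4 → f/3.5 → f/3.2 → f/2.8 → f/2.5.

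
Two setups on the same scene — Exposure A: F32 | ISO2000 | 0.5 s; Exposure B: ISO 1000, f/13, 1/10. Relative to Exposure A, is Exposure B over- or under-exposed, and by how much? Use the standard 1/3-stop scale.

2/3 stop darker

Aperture: f/32 → f/29 → f/25 → f/22 → f/20 → f/18 → f/16 → f/14 → f/13 — 2 2/3 stops opened up (brighter).
Shutter speed: 0.5 → 0.4 → 0.3 → 1/4 → 1/5 → 1/6 → 1/8 → 1/10 — 2 1/3 stops shorter (darker).
ISO: 2000 → 1600 → 1250 → 1000 — 1 stop lower (darker).
Net: +2 2/3 −2 1/3 −1 = −2/3 stops.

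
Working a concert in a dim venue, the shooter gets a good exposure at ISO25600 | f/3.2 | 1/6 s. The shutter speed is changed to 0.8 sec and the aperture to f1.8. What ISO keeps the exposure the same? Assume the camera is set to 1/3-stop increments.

Shutter speed: 1/6 → 1/5 → 1/4 → 0.3 → 0.4 → 0.5 → 0.6 → 0.8 — 2 1/3 stops longer (brighter).
Aperture: f/3.2 → f/2.8 → f/2.5 → f/2.2 → f/2 → f/1.8 — 1 2/3 stops wider (brighter).
Net change so far: 4 stops brighter. Offset with the ISO: 25600 → 20000 → 16000 → 12800 → 10000 → 8000 → 6400 → 5000 → 4000 → 3200 → 2500 → 2000 → 1600.

ISO 1600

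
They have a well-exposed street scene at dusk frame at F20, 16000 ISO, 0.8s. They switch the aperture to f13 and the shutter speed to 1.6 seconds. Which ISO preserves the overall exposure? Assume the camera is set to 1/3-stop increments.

ISO 3200

Aperture: f/20 → f/18 → f/16 → f/14 → f/13 — 1 1/3 stops wider (brighter).
Shutter speed: 0.8 → 1 → 1.3 → 1.6 — 1 stop slower (brighter).
Net change so far: 2 1/3 stops brighter. Offset with the ISO: 16000 → 12800 → 10000 → 8000 → 6400 → 5000 → 4000 → 3200.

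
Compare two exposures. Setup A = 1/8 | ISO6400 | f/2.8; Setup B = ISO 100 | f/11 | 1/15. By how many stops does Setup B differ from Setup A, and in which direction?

11 stops darker

Aperture: f/2.8 → f/4 → f/5.6 → f/8 → f/11 — 4 stops stopped down (darker).
Shutter speed: 1/8 → 1/15 — 1 stop faster (darker).
ISO: 6400 → 3200 → 1600 → 800 → 400 → 200 → 100 — 6 stops lower (darker).
Net: −4 −1 −6 = −11 stops.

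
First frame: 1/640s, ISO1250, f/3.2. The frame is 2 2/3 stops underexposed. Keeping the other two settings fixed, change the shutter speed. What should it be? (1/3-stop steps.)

1/100s

Underexposed by 2 2/3 stops → need 2 2/3 stops brighter.
Shutter speed: 1/640 → 1/500 → 1/400 → 1/320 → 1/250 → 1/200 → 1/160 → 1/125 → 1/100.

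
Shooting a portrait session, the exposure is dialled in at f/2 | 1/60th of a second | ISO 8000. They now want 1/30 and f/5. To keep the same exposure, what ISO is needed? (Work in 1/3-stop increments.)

ISO 25600

Shutter speed: 1/60 → 1/50 → 1/40 → 1/30 — 1 stop slower (brighter).
Aperture: f/2 → f/2.2 → f/2.5 → f/2.8 → f/3.2 → f/3.5 → f/4 → f/4.5 → f/5 — 2 2/3 stops narrower (darker).
Net change so far: 1 2/3 stops darker. Offset with the ISO: 8000 → 10000 → 12800 → 16000 → 20000 → 25600.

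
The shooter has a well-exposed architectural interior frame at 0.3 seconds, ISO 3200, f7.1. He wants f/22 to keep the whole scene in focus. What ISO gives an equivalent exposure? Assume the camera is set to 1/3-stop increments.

ISO 32000

Aperture: f/7.1 → f/8 → f/9 → f/10 → f/11 → f/13 → f/14 → f/16 → f/18 → f/20 → f/22 — 3 1/3 stops smaller aperture (darker).
Need 3 1/3 stops brighter from the ISO: 3200 → 4000 → 5000 → 6400 → 8000 → 10000 → 12800 → 16000 → 20000 → 25600 → 32000.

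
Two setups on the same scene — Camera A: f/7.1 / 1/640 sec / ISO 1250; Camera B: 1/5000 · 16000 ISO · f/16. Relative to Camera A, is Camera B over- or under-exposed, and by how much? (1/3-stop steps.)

Aperture: f/7.1 → f/8 → f/9 → f/10 → f/11 → f/13 → f/14 → f/16 — 2 1/3 stops narrower (darker).
Shutter speed: 1/640 → 1/800 → 1/1000 → 1/1250 → 1/1600 → 1/2000 → 1/2500 → 1/3200 → 1/4000 → 1/5000 — 3 stops faster (darker).
ISO: 1250 → 1600 → 2000 → 2500 → 3200 → 4000 → 5000 → 6400 → 8000 → 10000 → 12800 → 16000 — 3 2/3 stops raised (brighter).
Net: −2 1/3 −3 +3 2/3 = −1 2/3 stops.

1 2/3 stops darker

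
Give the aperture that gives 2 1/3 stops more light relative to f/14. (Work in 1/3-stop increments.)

Aperture: f/14 → f/13 → f/11 → f/10 → f/9 → f/8 → f/7.1 → f/6.3 — 2 1/3 stops opened up (brighter).

f/6.3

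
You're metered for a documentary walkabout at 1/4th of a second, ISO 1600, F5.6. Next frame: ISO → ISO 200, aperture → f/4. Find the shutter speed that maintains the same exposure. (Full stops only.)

1 s

ISO: 1600 → 800 → 400 → 200 — 3 stops lower (darker).
Aperture: f/5.6 → f/4 — 1 stop wider (brighter).
Net change so far: 2 stops darker. Offset with the shutter speed: 1/4 → 1/2 → 1.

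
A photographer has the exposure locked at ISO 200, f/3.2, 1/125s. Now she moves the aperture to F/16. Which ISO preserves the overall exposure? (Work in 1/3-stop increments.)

ISO 5000

Aperture: f/3.2 → f/3.5 → f/4 → f/4.5 → f/5 → f/5.6 → f/6.3 → f/7.1 → f/8 → f/9 → f/10 → f/11 → f/13 → f/14 → f/16 — 4 2/3 stops stopped down (darker).
Need 4 2/3 stops brighter from the ISO: 200 → 250 → 320 → 400 → 500 → 640 → 800 → 1000 → 1250 → 1600 → 2000 → 2500 → 3200 → 4000 → 5000.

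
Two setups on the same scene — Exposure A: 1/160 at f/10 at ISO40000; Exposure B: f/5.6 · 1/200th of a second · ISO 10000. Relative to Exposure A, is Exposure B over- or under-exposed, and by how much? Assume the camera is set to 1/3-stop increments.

2/3 stop darker

Aperture: f/10 → f/9 → f/8 → f/7.1 → f/6.3 → f/5.6 — 1 2/3 stops larger aperture (brighter).
Shutter speed: 1/160 → 1/200 — 1/3 stop shorter (darker).
ISO: 40000 → 32000 → 25600 → 20000 → 16000 → 12800 → 10000 — 2 stops dropped (darker).
Net: +1 2/3 −1/3 −2 = −2/3 stops.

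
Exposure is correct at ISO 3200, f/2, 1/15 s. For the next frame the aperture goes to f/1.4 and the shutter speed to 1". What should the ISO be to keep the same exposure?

Aperture: f/2 → f/1.4 — 1 stop larger aperture (brighter).
Shutter speed: 1/15 → 1/8 → 1/4 → 1/2 → 1 — 4 stops longer (brighter).
Net change so far: 5 stops brighter. Offset with the ISO: 3200 → 1600 → 800 → 400 → 200 → 100.

ISO 100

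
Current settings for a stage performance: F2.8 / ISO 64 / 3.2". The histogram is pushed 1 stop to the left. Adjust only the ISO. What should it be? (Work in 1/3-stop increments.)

Underexposed by 1 stop → need 1 stop brighter.
ISO: 64 → 80 → 100 → 125.

ISO 125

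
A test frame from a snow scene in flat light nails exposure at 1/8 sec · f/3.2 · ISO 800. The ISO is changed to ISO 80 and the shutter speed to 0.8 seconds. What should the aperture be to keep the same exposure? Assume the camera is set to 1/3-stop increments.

ISO: 800 → 640 → 500 → 400 → 320 → 250 → 200 → 160 → 125 → 100 → 80 — 3 1/3 stops dropped (darker).
Shutter speed: 1/8 → 1/6 → 1/5 → 1/4 → 0.3 → 0.4 → 0.5 → 0.6 → 0.8 — 2 2/3 stops slower (brighter).
Net change so far: 2/3 stop darker. Offset with the aperture: f/3.2 → f/2.8 → f/2.5.

f/2.5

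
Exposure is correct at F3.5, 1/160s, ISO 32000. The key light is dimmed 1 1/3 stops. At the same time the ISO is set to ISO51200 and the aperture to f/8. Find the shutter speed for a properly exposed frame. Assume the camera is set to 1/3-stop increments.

1/20s

Scene light: 1 1/3 stops darker.
ISO: 32000 → 40000 → 51200 — 2/3 stop raised (brighter).
Aperture: f/3.5 → f/4 → f/4.5 → f/5 → f/5.6 → f/6.3 → f/7.1 → f/8 — 2 1/3 stops smaller aperture (darker).
Net so far: 3 stops darker. Shutter speed: 1/160 → 1/125 → 1/100 → 1/80 → 1/60 → 1/50 → 1/40 → 1/30 → 1/25 → 1/20.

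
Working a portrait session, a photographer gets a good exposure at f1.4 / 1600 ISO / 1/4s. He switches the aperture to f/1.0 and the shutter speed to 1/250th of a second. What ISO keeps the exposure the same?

ISO 51200

Aperture: f/1.4 → f/1.0 — 1 stop wider (brighter).
Shutter speed: 1/4 → 1/8 → 1/15 → 1/30 → 1/60 → 1/125 → 1/250 — 6 stops faster (darker).
Net change so far: 5 stops darker. Offset with the ISO: 1600 → 3200 → 6400 → 12800 → 25600 → 51200.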